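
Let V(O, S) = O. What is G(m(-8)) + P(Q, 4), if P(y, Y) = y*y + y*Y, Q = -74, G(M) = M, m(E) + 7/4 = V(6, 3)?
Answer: 20737/4 ≈ 5184.3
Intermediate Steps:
m(E) = 17/4 (m(E) = -7/4 + 6 = 17/4)
P(y, Y) = y² + Y*y
G(m(-8)) + P(Q, 4) = 17/4 - 74*(4 - 74) = 17/4 - 74*(-70) = 17/4 + 5180 = 20737/4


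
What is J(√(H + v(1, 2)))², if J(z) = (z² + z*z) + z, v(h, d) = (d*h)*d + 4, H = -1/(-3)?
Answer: 2575/9 + 500*√3/9 ≈ 382.34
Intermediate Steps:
H = ⅓ (H = -1*(-⅓) = ⅓ ≈ 0.33333)
v(h, d) = 4 + h*d² (v(h, d) = h*d² + 4 = 4 + h*d²)
J(z) = z + 2*z² (J(z) = (z² + z²) + z = 2*z² + z = z + 2*z²)
J(√(H + v(1, 2)))² = (√(⅓ + (4 + 1*2²))*(1 + 2*√(⅓ + (4 + 1*2²))))² = (√(⅓ + (4 + 1*4))*(1 + 2*√(⅓ + (4 + 1*4))))² = (√(⅓ + (4 + 4))*(1 + 2*√(⅓ + (4 + 4))))² = (√(⅓ + 8)*(1 + 2*√(⅓ + 8)))² = (√(25/3)*(1 + 2*√(25/3)))² = ((5*√3/3)*(1 + 2*(5*√3/3)))² = ((5*√3/3)*(1 + 10*√3/3))² = (5*√3*(1 + 10*√3/3)/3)² = 25*(1 + 10*√3/3)²/3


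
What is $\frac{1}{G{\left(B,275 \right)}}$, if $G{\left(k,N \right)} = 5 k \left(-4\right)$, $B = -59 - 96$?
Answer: $\frac{1}{3100} \approx 0.00032258$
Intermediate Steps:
$B = -155$
$G{\left(k,N \right)} = - 20 k$
$\frac{1}{G{\left(B,275 \right)}} = \frac{1}{\left(-20\right) \left(-155\right)} = \frac{1}{3100}$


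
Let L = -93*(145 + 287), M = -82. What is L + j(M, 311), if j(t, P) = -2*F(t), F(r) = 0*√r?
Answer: -40176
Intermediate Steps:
F(r) = 0
j(t, P) = 0 (j(t, P) = -2*0 = -1*0 = 0)
L = -40176 (L = -93*432 = -40176)
L + j(M, 311) = -40176 + 0 = -40176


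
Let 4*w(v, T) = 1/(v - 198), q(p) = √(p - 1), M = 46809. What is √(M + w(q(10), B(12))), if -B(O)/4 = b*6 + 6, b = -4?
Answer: √7119648705/390 ≈ 216.35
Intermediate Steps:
B(O) = 72 (B(O) = -4*(-4*6 + 6) = -4*(-24 + 6) = -4*(-18) = 72)
q(p) = √(-1 + p)
w(v, T) = 1/(4*(-198 + v)) (w(v, T) = 1/(4*(v - 198)) = 1/(4*(-198 + v)))
√(M + w(q(10), B(12))) = √(46809 + 1/(4*(-198 + √(-1 + 10)))) = √(46809 + 1/(4*(-198 + √9))) = √(46809 + 1/(4*(-198 + 3))) = √(46809 + (¼)/(-195)) = √(46809 + (¼)*(-1/195)) = √(46809 - 1/780) = √(36511019/780) = √7119648705/390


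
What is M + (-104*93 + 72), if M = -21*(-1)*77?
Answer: -7983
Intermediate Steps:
M = 1617 (M = 21*77 = 1617)
M + (-104*93 + 72) = 1617 + (-104*93 + 72) = 1617 + (-9672 + 72) = 1617 - 9600 = -7983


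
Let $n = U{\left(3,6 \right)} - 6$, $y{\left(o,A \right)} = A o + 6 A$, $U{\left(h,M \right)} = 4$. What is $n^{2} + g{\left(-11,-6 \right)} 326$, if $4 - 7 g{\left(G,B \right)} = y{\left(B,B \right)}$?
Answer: $\frac{1332}{7} \approx 190.29$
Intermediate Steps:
$y{\left(o,A \right)} = 6 A + A o$
$g{\left(G,B \right)} = \frac{4}{7} - \frac{B \left(6 + B\right)}{7}$
$n = -2$ ($n = 4 - 6 = -2$)
$n^{2} + g{\left(-11,-6 \right)} 326 = \left(-2\right)^{2} + \left(\frac{4}{7} - - \frac{6 \left(6 - 6\right)}{7}\right) 326 = 4 + \left(\frac{4}{7} - \left(- \frac{6}{7}\right) 0\right) 326 = 4 + \left(\frac{4}{7} + 0\right) 326 = 4 + \frac{4}{7} \cdot 326 = 4 + \frac{1304}{7} = \frac{1332}{7}$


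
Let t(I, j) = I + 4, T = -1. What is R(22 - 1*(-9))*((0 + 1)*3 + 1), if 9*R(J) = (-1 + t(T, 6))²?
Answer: 16/9 ≈ 1.7778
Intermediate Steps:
t(I, j) = 4 + I
R(J) = 4/9 (R(J) = (-1 + (4 - 1))²/9 = (-1 + 3)²/9 = (⅑)*2² = (⅑)*4 = 4/9)
R(22 - 1*(-9))*((0 + 1)*3 + 1) = 4*((0 + 1)*3 + 1)/9 = 4*(1*3 + 1)/9 = 4*(3 + 1)/9 = (4/9)*4 = 16/9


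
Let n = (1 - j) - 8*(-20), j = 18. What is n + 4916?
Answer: 5059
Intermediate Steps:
n = 143 (n = (1 - 1*18) - 8*(-20) = (1 - 18) + 160 = -17 + 160 = 143)
n + 4916 = 143 + 4916 = 5059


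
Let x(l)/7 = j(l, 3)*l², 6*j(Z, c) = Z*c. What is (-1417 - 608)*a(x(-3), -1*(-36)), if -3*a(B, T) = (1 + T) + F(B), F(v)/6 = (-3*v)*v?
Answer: -216955125/2 ≈ -1.0848e+8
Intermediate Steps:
j(Z, c) = Z*c/6 (j(Z, c) = (Z*c)/6 = Z*c/6)
F(v) = -18*v² (F(v) = 6*((-3*v)*v) = 6*(-3*v²) = -18*v²)
x(l) = 7*l³/2 (x(l) = 7*(((⅙)*l*3)*l²) = 7*((l/2)*l²) = 7*(l³/2) = 7*l³/2)
a(B, T) = -⅓ + 6*B² - T/3 (a(B, T) = -((1 + T) - 18*B²)/3 = -(1 + T - 18*B²)/3 = -⅓ + 6*B² - T/3)
(-1417 - 608)*a(x(-3), -1*(-36)) = (-1417 - 608)*(-⅓ + 6*((7/2)*(-3)³)² - (-1)*(-36)/3) = -2025*(-⅓ + 6*((7/2)*(-27))² - ⅓*36) = -2025*(-⅓ + 6*(-189/2)² - 12) = -2025*(-⅓ + 6*(35721/4) - 12) = -2025*(-⅓ + 107163/2 - 12) = -2025*321415/6 = -216955125/2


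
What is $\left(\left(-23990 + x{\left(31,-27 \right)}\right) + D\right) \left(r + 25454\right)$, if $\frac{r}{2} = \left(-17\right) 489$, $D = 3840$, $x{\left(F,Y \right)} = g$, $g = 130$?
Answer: $-176736560$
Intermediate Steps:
$x{\left(F,Y \right)} = 130$
$r = -16626$ ($r = 2 \left(\left(-17\right) 489\right) = 2 \left(-8313\right) = -16626$)
$\left(\left(-23990 + x{\left(31,-27 \right)}\right) + D\right) \left(r + 25454\right) = \left(\left(-23990 + 130\right) + 3840\right) \left(-16626 + 25454\right) = \left(-23860 + 3840\right) 8828 = \left(-20020\right) 8828 = -176736560$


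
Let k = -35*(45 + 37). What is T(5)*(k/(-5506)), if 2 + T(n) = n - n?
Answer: -2870/2753 ≈ -1.0425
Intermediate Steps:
T(n) = -2 (T(n) = -2 + (n - n) = -2 + 0 = -2)
k = -2870 (k = -35*82 = -2870)
T(5)*(k/(-5506)) = -(-5740)/(-5506) = -(-5740)*(-1)/5506 = -2*1435/2753 = -2870/2753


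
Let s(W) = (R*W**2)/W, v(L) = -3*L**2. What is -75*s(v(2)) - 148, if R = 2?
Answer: 1652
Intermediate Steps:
s(W) = 2*W (s(W) = (2*W**2)/W = 2*W)
-75*s(v(2)) - 148 = -150*(-3*2**2) - 148 = -150*(-3*4) - 148 = -150*(-12) - 148 = -75*(-24) - 148 = 1800 - 148 = 1652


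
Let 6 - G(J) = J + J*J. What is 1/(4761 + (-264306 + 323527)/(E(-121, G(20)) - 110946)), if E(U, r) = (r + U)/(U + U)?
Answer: 26848397/127810886635 ≈ 0.00021006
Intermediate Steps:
G(J) = 6 - J - J² (G(J) = 6 - (J + J*J) = 6 - (J + J²) = 6 + (-J - J²) = 6 - J - J²)
E(U, r) = (U + r)/(2*U) (E(U, r) = (U + r)/((2*U)) = (U + r)*(1/(2*U)) = (U + r)/(2*U))
1/(4761 + (-264306 + 323527)/(E(-121, G(20)) - 110946)) = 1/(4761 + (-264306 + 323527)/((½)*(-121 + (6 - 1*20 - 1*20²))/(-121) - 110946)) = 1/(4761 + 59221/((½)*(-1/121)*(-121 + (6 - 20 - 1*400)) - 110946)) = 1/(4761 + 59221/((½)*(-1/121)*(-121 + (6 - 20 - 400)) - 110946)) = 1/(4761 + 59221/((½)*(-1/121)*(-121 - 414) - 110946)) = 1/(4761 + 59221/((½)*(-1/121)*(-535) - 110946)) = 1/(4761 + 59221/(535/242 - 110946)) = 1/(4761 + 59221/(-26848397/242)) = 1/(4761 + 59221*(-242/26848397)) = 1/(4761 - 14331482/26848397) = 1/(127810886635/26848397) = 26848397/127810886635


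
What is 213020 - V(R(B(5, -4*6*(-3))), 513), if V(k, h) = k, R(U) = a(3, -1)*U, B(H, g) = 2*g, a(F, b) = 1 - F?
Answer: 213308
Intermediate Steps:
R(U) = -2*U (R(U) = (1 - 1*3)*U = (1 - 3)*U = -2*U)
213020 - V(R(B(5, -4*6*(-3))), 513) = 213020 - (-2)*2*(-4*6*(-3)) = 213020 - (-2)*2*(-24*(-3)) = 213020 - (-2)*2*72 = 213020 - (-2)*144 = 213020 - 1*(-288) = 213020 + 288 = 213308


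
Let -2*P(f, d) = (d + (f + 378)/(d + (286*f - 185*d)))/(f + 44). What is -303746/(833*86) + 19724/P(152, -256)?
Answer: 1791507570212911/59323750171 ≈ 30199.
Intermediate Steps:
P(f, d) = -(d + (378 + f)/(-184*d + 286*f))/(2*(44 + f)) (P(f, d) = -(d + (f + 378)/(d + (286*f - 185*d)))/(2*(f + 44)) = -(d + (378 + f)/(d + (-185*d + 286*f)))/(2*(44 + f)) = -(d + (378 + f)/(-184*d + 286*f))/(2*(44 + f)))
-303746/(833*86) + 19724/P(152, -256) = -303746/(833*86) + 19724/(((378 + 152 - 184*(-256)² + 286*(-256)*152)/(4*(-6292*152 - 143*152² + 4048*(-256) + 92*(-256)*152)))) = -303746/71638 + 19724/(((378 + 152 - 184*65536 - 11128832)/(4*(-956384 - 143*23104 - 1036288 - 3579904)))) = -303746*1/71638 + 19724/(((378 + 152 - 12058624 - 11128832)/(4*(-956384 - 3303872 - 1036288 - 3579904)))) = -151873/35819 + 19724/(((¼)*(-23186926)/(-8876448))) = -151873/35819 + 19724/(((¼)*(-1/8876448)*(-23186926))) = -151873/35819 + 19724/(1656209/2536128) = -151873/35819 + 19724*(2536128/1656209) = -151873/35819 + 50022588672/1656209 = 1791507570212911/59323750171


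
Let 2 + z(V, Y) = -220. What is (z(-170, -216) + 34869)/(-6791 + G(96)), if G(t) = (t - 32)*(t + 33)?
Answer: 34647/1465 ≈ 23.650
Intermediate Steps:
G(t) = (-32 + t)*(33 + t)
z(V, Y) = -222 (z(V, Y) = -2 - 220 = -222)
(z(-170, -216) + 34869)/(-6791 + G(96)) = (-222 + 34869)/(-6791 + (-1056 + 96 + 96²)) = 34647/(-6791 + (-1056 + 96 + 9216)) = 34647/(-6791 + 8256) = 34647/1465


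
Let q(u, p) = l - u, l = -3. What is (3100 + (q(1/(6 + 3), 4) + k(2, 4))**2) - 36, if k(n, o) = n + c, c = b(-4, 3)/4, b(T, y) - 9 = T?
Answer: 3970969/1296 ≈ 3064.0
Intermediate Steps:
b(T, y) = 9 + T
c = 5/4 (c = (9 - 4)/4 = 5*(1/4) = 5/4 ≈ 1.2500)
k(n, o) = 5/4 + n (k(n, o) = n + 5/4 = 5/4 + n)
q(u, p) = -3 - u
(3100 + (q(1/(6 + 3), 4) + k(2, 4))**2) - 36 = (3100 + ((-3 - 1/(6 + 3)) + (5/4 + 2))**2) - 36 = (3100 + ((-3 - 1/9) + 13/4)**2) - 36 = (3100 + (-28/9 + 13/4)**2) - 36 = (3100 + (5/36)**2) - 36 = (3100 + 25/1296) - 36 = 4017625/1296 - 36 = 3970969/1296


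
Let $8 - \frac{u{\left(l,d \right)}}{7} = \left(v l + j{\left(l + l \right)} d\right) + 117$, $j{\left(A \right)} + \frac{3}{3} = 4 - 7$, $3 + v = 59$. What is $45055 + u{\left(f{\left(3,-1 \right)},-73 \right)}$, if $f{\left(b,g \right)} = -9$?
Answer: $45776$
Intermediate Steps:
$v = 56$ ($v = -3 + 59 = 56$)
$j{\left(A \right)} = -4$ ($j{\left(A \right)} = -1 + \left(4 - 7\right) = -1 - 3 = -4$)
$u{\left(l,d \right)} = -763 - 392 l + 28 d$ ($u{\left(l,d \right)} = 56 - 7 \left(\left(56 l - 4 d\right) + 117\right) = 56 - 7 \left(\left(- 4 d + 56 l\right) + 117\right) = 56 - 7 \left(117 - 4 d + 56 l\right) = 56 - \left(819 - 28 d + 392 l\right) = -763 - 392 l + 28 d$)
$45055 + u{\left(f{\left(3,-1 \right)},-73 \right)} = 45055 - -721 = 45055 + 721 = 45776$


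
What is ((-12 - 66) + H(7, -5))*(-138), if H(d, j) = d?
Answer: 9798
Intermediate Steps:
((-12 - 66) + H(7, -5))*(-138) = ((-12 - 66) + 7)*(-138) = (-78 + 7)*(-138) = -71*(-138) = 9798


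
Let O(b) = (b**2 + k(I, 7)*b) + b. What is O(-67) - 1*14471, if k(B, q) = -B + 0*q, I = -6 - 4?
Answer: -10719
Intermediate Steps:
I = -10
k(B, q) = -B (k(B, q) = -B + 0 = -B)
O(b) = b**2 + 11*b (O(b) = (b**2 + (-1*(-10))*b) + b = (b**2 + 10*b) + b = b**2 + 11*b)
O(-67) - 1*14471 = -67*(11 - 67) - 1*14471 = -67*(-56) - 14471 = 3752 - 14471 = -10719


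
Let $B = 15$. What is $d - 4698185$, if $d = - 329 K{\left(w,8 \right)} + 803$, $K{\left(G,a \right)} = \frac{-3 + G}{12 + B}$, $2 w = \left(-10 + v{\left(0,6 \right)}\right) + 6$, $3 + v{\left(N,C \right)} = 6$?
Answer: $- \frac{253656325}{54} \approx -4.6973 \cdot 10^{6}$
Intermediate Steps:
$v{\left(N,C \right)} = 3$ ($v{\left(N,C \right)} = -3 + 6 = 3$)
$w = - \frac{1}{2}$ ($w = \frac{\left(-10 + 3\right) + 6}{2} = \frac{-7 + 6}{2} = \frac{1}{2} \left(-1\right) = - \frac{1}{2} \approx -0.5$)
$K{\left(G,a \right)} = - \frac{1}{9} + \frac{G}{27}$ ($K{\left(G,a \right)} = \frac{-3 + G}{12 + 15} = \frac{-3 + G}{27} = \left(-3 + G\right) \frac{1}{27} = - \frac{1}{9} + \frac{G}{27}$)
$d = \frac{45665}{54}$ ($d = - 329 \left(- \frac{1}{9} + \frac{1}{27} \left(- \frac{1}{2}\right)\right) + 803 = - 329 \left(- \frac{1}{9} - \frac{1}{54}\right) + 803 = \left(-329\right) \left(- \frac{7}{54}\right) + 803 = \frac{2303}{54} + 803 = \frac{45665}{54} \approx 845.65$)
$d - 4698185 = \frac{45665}{54} - 4698185 = - \frac{253656325}{54}$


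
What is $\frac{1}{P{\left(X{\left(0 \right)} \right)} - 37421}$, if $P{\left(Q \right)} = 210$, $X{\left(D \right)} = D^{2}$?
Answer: $- \frac{1}{37211} \approx -2.6874 \cdot 10^{-5}$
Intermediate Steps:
$\frac{1}{P{\left(X{\left(0 \right)} \right)} - 37421} = \frac{1}{210 - 37421} = \frac{1}{-37211} = - \frac{1}{37211}$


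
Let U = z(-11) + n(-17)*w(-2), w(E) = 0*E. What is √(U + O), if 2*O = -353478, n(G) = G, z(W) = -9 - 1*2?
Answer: 5*I*√7070 ≈ 420.42*I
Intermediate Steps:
w(E) = 0
z(W) = -11 (z(W) = -9 - 2 = -11)
U = -11 (U = -11 - 17*0 = -11 + 0 = -11)
O = -176739 (O = (½)*(-353478) = -176739)
√(U + O) = √(-11 - 176739) = √(-176750) = 5*I*√7070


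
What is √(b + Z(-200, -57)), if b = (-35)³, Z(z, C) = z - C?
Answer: I*√43018 ≈ 207.41*I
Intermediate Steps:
b = -42875
√(b + Z(-200, -57)) = √(-42875 + (-200 - 1*(-57))) = √(-42875 + (-200 + 57)) = √(-42875 - 143) = √(-43018) = I*√43018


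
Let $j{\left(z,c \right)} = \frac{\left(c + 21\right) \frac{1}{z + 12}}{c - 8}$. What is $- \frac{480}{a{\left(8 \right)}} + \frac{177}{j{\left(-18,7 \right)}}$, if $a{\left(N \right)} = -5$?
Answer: $\frac{1875}{14} \approx 133.93$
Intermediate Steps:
$j{\left(z,c \right)} = \frac{21 + c}{\left(-8 + c\right) \left(12 + z\right)}$ ($j{\left(z,c \right)} = \frac{\left(21 + c\right) \frac{1}{12 + z}}{-8 + c} = \frac{\frac{1}{12 + z} \left(21 + c\right)}{-8 + c} = \frac{21 + c}{\left(-8 + c\right) \left(12 + z\right)}$)
$- \frac{480}{a{\left(8 \right)}} + \frac{177}{j{\left(-18,7 \right)}} = - \frac{480}{-5} + \frac{177}{\frac{1}{-96 - -144 + 12 \cdot 7 + 7 \left(-18\right)} \left(21 + 7\right)} = \left(-480\right) \left(- \frac{1}{5}\right) + \frac{177}{\frac{1}{-96 + 144 + 84 - 126} \cdot 28} = 96 + \frac{177}{\frac{1}{6} \cdot 28} = 96 + \frac{177}{\frac{14}{3}} = 96 + 177 \cdot \frac{3}{14} = 96 + \frac{531}{14} = \frac{1875}{14}$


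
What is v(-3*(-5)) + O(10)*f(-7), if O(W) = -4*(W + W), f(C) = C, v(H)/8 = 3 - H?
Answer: 464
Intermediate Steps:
v(H) = 24 - 8*H (v(H) = 8*(3 - H) = 24 - 8*H)
O(W) = -8*W
v(-3*(-5)) + O(10)*f(-7) = (24 - (-24)*(-5)) - 8*10*(-7) = (24 - 8*15) - 80*(-7) = (24 - 120) + 560 = -96 + 560 = 464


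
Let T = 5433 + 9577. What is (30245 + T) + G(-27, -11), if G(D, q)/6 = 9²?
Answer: 45741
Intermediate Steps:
G(D, q) = 486 (G(D, q) = 6*9² = 6*81 = 486)
T = 15010
(30245 + T) + G(-27, -11) = (30245 + 15010) + 486 = 45255 + 486 = 45741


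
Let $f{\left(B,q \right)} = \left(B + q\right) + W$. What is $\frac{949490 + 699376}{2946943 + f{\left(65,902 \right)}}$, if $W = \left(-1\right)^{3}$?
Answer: $\frac{1648866}{2947909} \approx 0.55933$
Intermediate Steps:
$W = -1$
$f{\left(B,q \right)} = -1 + B + q$ ($f{\left(B,q \right)} = \left(B + q\right) - 1 = -1 + B + q$)
$\frac{949490 + 699376}{2946943 + f{\left(65,902 \right)}} = \frac{949490 + 699376}{2946943 + \left(-1 + 65 + 902\right)} = \frac{1648866}{2946943 + 966} = \frac{1648866}{2947909}$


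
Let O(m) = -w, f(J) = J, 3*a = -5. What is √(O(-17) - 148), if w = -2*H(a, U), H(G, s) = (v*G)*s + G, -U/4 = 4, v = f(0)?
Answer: I*√1362/3 ≈ 12.302*I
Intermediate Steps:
a = -5/3 (a = (⅓)*(-5) = -5/3 ≈ -1.6667)
v = 0
U = -16 (U = -4*4 = -16)
H(G, s) = G (H(G, s) = (0*G)*s + G = 0*s + G = 0 + G = G)
w = 10/3 (w = -2*(-5/3) = 10/3 ≈ 3.3333)
O(m) = -10/3 (O(m) = -1*10/3 = -10/3)
√(O(-17) - 148) = √(-10/3 - 148) = √(-454/3) = I*√1362/3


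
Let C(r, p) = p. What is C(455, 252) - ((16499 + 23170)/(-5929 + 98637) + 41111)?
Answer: -541142263/13244 ≈ -40859.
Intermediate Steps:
C(455, 252) - ((16499 + 23170)/(-5929 + 98637) + 41111) = 252 - ((16499 + 23170)/(-5929 + 98637) + 41111) = 252 - (39669/92708 + 41111) = 252 - (39669*(1/92708) + 41111) = 252 - (5667/13244 + 41111) = 252 - 1*544479751/13244 = 252 - 544479751/13244 = -541142263/13244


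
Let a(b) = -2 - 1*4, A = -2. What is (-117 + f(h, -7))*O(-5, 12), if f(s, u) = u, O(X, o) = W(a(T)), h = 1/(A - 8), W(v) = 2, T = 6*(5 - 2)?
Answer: -248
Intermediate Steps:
T = 18 (T = 6*3 = 18)
a(b) = -6 (a(b) = -2 - 4 = -6)
h = -⅒ (h = 1/(-2 - 8) = 1/(-10) = -⅒ ≈ -0.10000)
O(X, o) = 2
(-117 + f(h, -7))*O(-5, 12) = (-117 - 7)*2 = -124*2 = -248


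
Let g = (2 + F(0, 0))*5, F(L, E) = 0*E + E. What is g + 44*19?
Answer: 846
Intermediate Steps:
F(L, E) = E (F(L, E) = 0 + E = E)
g = 10 (g = (2 + 0)*5 = 2*5 = 10)
g + 44*19 = 10 + 44*19 = 10 + 836 = 846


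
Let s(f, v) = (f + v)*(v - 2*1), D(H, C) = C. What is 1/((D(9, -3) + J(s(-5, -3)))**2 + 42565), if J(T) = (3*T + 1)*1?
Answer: 1/56489 ≈ 1.7703e-5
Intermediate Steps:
s(f, v) = (-2 + v)*(f + v) (s(f, v) = (f + v)*(v - 2) = (f + v)*(-2 + v) = (-2 + v)*(f + v))
J(T) = 1 + 3*T (J(T) = (1 + 3*T)*1 = 1 + 3*T)
1/((D(9, -3) + J(s(-5, -3)))**2 + 42565) = 1/((-3 + (1 + 3*((-3)**2 - 2*(-5) - 2*(-3) - 5*(-3))))**2 + 42565) = 1/((-3 + (1 + 3*(9 + 10 + 6 + 15)))**2 + 42565) = 1/((-3 + (1 + 3*40))**2 + 42565) = 1/((-3 + (1 + 120))**2 + 42565) = 1/((-3 + 121)**2 + 42565) = 1/(118**2 + 42565) = 1/(13924 + 42565) = 1/56489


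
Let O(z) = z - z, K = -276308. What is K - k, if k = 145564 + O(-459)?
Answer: -421872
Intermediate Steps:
O(z) = 0
k = 145564 (k = 145564 + 0 = 145564)
K - k = -276308 - 1*145564 = -276308 - 145564 = -421872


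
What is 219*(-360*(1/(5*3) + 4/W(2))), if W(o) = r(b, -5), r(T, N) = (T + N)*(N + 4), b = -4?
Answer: -40296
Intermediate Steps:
r(T, N) = (4 + N)*(N + T) (r(T, N) = (N + T)*(4 + N) = (4 + N)*(N + T))
W(o) = 9 (W(o) = (-5)² + 4*(-5) + 4*(-4) - 5*(-4) = 25 - 20 - 16 + 20 = 9)
219*(-360*(1/(5*3) + 4/W(2))) = 219*(-360*(1/(5*3) + 4/9)) = 219*(-360*((⅕)*(⅓) + 4*(⅑))) = 219*(-360*(1/15 + 4/9)) = 219*(-360*23/45) = 219*(-184) = -40296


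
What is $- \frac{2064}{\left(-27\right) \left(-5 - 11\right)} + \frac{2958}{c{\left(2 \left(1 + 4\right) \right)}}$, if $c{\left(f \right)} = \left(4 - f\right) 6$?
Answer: $- \frac{1565}{18} \approx -86.944$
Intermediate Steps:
$c{\left(f \right)} = 24 - 6 f$
$- \frac{2064}{\left(-27\right) \left(-5 - 11\right)} + \frac{2958}{c{\left(2 \left(1 + 4\right) \right)}} = - \frac{2064}{\left(-27\right) \left(-5 - 11\right)} + \frac{2958}{24 - 6 \cdot 2 \left(1 + 4\right)} = - \frac{2064}{\left(-27\right) \left(-16\right)} + \frac{2958}{24 - 6 \cdot 2 \cdot 5} = - \frac{2064}{432} + \frac{2958}{24 - 60} = \left(-2064\right) \frac{1}{432} + \frac{2958}{24 - 60} = - \frac{43}{9} + \frac{2958}{-36} = - \frac{43}{9} + 2958 \left(- \frac{1}{36}\right) = - \frac{43}{9} - \frac{493}{6} = - \frac{1565}{18}$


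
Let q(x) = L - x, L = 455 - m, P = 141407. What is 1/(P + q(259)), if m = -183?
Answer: 1/141786 ≈ 7.0529e-6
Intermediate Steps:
L = 638 (L = 455 - 1*(-183) = 455 + 183 = 638)
q(x) = 638 - x
1/(P + q(259)) = 1/(141407 + (638 - 1*259)) = 1/(141407 + (638 - 259)) = 1/(141407 + 379) = 1/141786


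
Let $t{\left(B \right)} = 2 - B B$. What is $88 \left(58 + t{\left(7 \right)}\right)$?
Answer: $968$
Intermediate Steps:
$t{\left(B \right)} = 2 - B^{2}$
$88 \left(58 + t{\left(7 \right)}\right) = 88 \left(58 + \left(2 - 7^{2}\right)\right) = 88 \left(58 + \left(2 - 49\right)\right) = 88 \left(58 - 47\right) = 88 \cdot 11 = 968$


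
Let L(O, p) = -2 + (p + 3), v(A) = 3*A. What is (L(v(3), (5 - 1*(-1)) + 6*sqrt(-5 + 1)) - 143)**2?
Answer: 18352 - 3264*I ≈ 18352.0 - 3264.0*I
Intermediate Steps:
L(O, p) = 1 + p (L(O, p) = -2 + (3 + p) = 1 + p)
(L(v(3), (5 - 1*(-1)) + 6*sqrt(-5 + 1)) - 143)**2 = ((1 + ((5 - 1*(-1)) + 6*sqrt(-5 + 1))) - 143)**2 = ((1 + ((5 + 1) + 6*sqrt(-4))) - 143)**2 = ((1 + (6 + 6*(2*I))) - 143)**2 = ((1 + (6 + 12*I)) - 143)**2 = ((7 + 12*I) - 143)**2 = (-136 + 12*I)**2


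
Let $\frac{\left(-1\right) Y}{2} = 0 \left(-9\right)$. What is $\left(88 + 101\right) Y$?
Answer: $0$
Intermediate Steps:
$Y = 0$ ($Y = - 2 \cdot 0 \left(-9\right) = \left(-2\right) 0 = 0$)
$\left(88 + 101\right) Y = \left(88 + 101\right) 0 = 189 \cdot 0 = 0$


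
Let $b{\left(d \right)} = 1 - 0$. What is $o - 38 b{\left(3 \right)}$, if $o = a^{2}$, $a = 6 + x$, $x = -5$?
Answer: $-37$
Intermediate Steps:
$a = 1$ ($a = 6 - 5 = 1$)
$o = 1$ ($o = 1^{2} = 1$)
$b{\left(d \right)} = 1$ ($b{\left(d \right)} = 1 + 0 = 1$)
$o - 38 b{\left(3 \right)} = 1 - 38 = -37$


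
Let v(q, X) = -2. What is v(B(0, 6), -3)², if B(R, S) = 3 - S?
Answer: 4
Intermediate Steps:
v(B(0, 6), -3)² = (-2)² = 4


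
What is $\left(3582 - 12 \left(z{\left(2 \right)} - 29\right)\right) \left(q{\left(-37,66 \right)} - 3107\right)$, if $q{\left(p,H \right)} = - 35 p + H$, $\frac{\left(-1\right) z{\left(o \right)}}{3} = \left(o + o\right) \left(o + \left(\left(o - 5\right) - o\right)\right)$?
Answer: $-6107508$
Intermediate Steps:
$z{\left(o \right)} = - 6 o \left(-5 + o\right)$ ($z{\left(o \right)} = - 3 \left(o + o\right) \left(o + \left(\left(o - 5\right) - o\right)\right) = - 3 \cdot 2 o \left(o + \left(\left(-5 + o\right) - o\right)\right) = - 3 \cdot 2 o \left(o - 5\right) = - 3 \cdot 2 o \left(-5 + o\right) = - 6 o \left(-5 + o\right)$)
$q{\left(p,H \right)} = H - 35 p$
$\left(3582 - 12 \left(z{\left(2 \right)} - 29\right)\right) \left(q{\left(-37,66 \right)} - 3107\right) = \left(3582 - 12 \left(6 \cdot 2 \left(5 - 2\right) - 29\right)\right) \left(\left(66 - -1295\right) - 3107\right) = \left(3582 - 12 \left(6 \cdot 2 \left(5 - 2\right) - 29\right)\right) \left(\left(66 + 1295\right) - 3107\right) = \left(3582 - 12 \left(6 \cdot 2 \cdot 3 - 29\right)\right) \left(1361 - 3107\right) = \left(3582 - 12 \left(36 - 29\right)\right) \left(-1746\right) = \left(3582 - 84\right) \left(-1746\right) = 3498 \left(-1746\right) = -6107508$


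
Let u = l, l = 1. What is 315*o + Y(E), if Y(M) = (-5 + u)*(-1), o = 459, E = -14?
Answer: 144589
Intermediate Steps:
u = 1
Y(M) = 4 (Y(M) = (-5 + 1)*(-1) = -4*(-1) = 4)
315*o + Y(E) = 315*459 + 4 = 144585 + 4 = 144589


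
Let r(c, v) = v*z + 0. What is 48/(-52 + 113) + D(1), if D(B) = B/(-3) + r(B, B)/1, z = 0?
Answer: 83/183 ≈ 0.45355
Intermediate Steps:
r(c, v) = 0 (r(c, v) = v*0 + 0 = 0 + 0 = 0)
D(B) = -B/3 (D(B) = B/(-3) + 0/1 = B*(-1/3) + 0*1 = -B/3 + 0 = -B/3)
48/(-52 + 113) + D(1) = 48/(-52 + 113) - 1/3*1 = 48/61 - 1/3 = 83/183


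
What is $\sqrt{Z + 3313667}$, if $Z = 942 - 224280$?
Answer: $\sqrt{3090329} \approx 1757.9$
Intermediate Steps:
$Z = -223338$ ($Z = 942 - 224280 = -223338$)
$\sqrt{Z + 3313667} = \sqrt{-223338 + 3313667} = \sqrt{3090329}$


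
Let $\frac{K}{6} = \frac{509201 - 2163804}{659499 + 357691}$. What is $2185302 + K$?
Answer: $\frac{1111428706881}{508595} \approx 2.1853 \cdot 10^{6}$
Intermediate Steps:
$K = - \frac{4963809}{508595}$ ($K = 6 \frac{509201 - 2163804}{659499 + 357691} = 6 \left(- \frac{1654603}{1017190}\right) = - \frac{4963809}{508595} \approx -9.7598$)
$2185302 + K = 2185302 - \frac{4963809}{508595} = \frac{1111428706881}{508595}$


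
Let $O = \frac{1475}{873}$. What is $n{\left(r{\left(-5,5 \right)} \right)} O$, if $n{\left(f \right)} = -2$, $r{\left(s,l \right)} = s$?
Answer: $- \frac{2950}{873} \approx -3.3792$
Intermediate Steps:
$O = \frac{1475}{873}$ ($O = 1475 \cdot \frac{1}{873} = \frac{1475}{873} \approx 1.6896$)
$n{\left(r{\left(-5,5 \right)} \right)} O = \left(-2\right) \frac{1475}{873} = - \frac{2950}{873}$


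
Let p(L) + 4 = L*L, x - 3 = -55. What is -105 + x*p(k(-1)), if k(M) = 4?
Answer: -729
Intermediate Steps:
x = -52 (x = 3 - 55 = -52)
p(L) = -4 + L² (p(L) = -4 + L*L = -4 + L²)
-105 + x*p(k(-1)) = -105 - 52*(-4 + 4²) = -105 - 52*(-4 + 16) = -105 - 52*12 = -105 - 624 = -729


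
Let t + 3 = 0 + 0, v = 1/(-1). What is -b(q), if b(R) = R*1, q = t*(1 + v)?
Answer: 0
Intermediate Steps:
v = -1
t = -3 (t = -3 + (0 + 0) = -3 + 0 = -3)
q = 0 (q = -3*(1 - 1) = -3*0 = 0)
b(R) = R
-b(q) = -1*0 = 0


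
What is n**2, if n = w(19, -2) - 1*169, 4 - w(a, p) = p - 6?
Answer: 24649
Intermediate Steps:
w(a, p) = 10 - p (w(a, p) = 4 - (p - 6) = 4 - (-6 + p) = 4 + (6 - p) = 10 - p)
n = -157 (n = (10 - 1*(-2)) - 1*169 = (10 + 2) - 169 = 12 - 169 = -157)
n**2 = (-157)**2 = 24649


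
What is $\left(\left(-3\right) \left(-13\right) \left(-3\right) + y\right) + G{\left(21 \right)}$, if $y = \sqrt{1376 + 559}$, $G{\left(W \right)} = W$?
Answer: $-96 + 3 \sqrt{215} \approx -52.011$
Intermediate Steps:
$y = 3 \sqrt{215}$ ($y = \sqrt{1935} = 3 \sqrt{215} \approx 43.989$)
$\left(\left(-3\right) \left(-13\right) \left(-3\right) + y\right) + G{\left(21 \right)} = \left(\left(-3\right) \left(-13\right) \left(-3\right) + 3 \sqrt{215}\right) + 21 = \left(39 \left(-3\right) + 3 \sqrt{215}\right) + 21 = \left(-117 + 3 \sqrt{215}\right) + 21 = -96 + 3 \sqrt{215}$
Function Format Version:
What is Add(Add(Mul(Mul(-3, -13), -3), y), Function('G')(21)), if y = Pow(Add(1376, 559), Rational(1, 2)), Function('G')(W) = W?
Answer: Add(-96, Mul(3, Pow(215, Rational(1, 2)))) ≈ -52.011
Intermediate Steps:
y = Mul(3, Pow(215, Rational(1, 2))) (y = Pow(1935, Rational(1, 2)) = Mul(3, Pow(215, Rational(1, 2))) ≈ 43.989)
Add(Add(Mul(Mul(-3, -13), -3), y), Function('G')(21)) = Add(Add(Mul(Mul(-3, -13), -3), Mul(3, Pow(215, Rational(1, 2)))), 21) = Add(Add(Mul(39, -3), Mul(3, Pow(215, Rational(1, 2)))), 21) = Add(Add(-117, Mul(3, Pow(215, Rational(1, 2)))), 21) = Add(-96, Mul(3, Pow(215, Rational(1, 2))))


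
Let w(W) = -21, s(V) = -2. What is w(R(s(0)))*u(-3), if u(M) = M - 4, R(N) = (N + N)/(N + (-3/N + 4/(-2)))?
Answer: 147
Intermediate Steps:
R(N) = 2*N/(-2 + N - 3/N) (R(N) = (2*N)/(N + (-3/N + 4*(-½))) = (2*N)/(N + (-3/N - 2)) = (2*N)/(N + (-2 - 3/N)) = (2*N)/(-2 + N - 3/N) = 2*N/(-2 + N - 3/N))
u(M) = -4 + M
w(R(s(0)))*u(-3) = -21*(-4 - 3) = -21*(-7) = 147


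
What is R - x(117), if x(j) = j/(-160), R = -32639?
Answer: -5222123/160 ≈ -32638.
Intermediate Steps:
x(j) = -j/160 (x(j) = j*(-1/160) = -j/160)
R - x(117) = -32639 - (-1)*117/160 = -32639 - 1*(-117/160) = -32639 + 117/160 = -5222123/160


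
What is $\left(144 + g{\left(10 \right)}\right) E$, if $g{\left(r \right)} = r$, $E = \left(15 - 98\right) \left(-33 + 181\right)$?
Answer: $-1891736$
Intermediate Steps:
$E = -12284$ ($E = \left(-83\right) 148 = -12284$)
$\left(144 + g{\left(10 \right)}\right) E = \left(144 + 10\right) \left(-12284\right) = 154 \left(-12284\right) = -1891736$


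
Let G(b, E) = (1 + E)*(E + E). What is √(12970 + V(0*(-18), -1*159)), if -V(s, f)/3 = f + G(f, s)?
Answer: √13447 ≈ 115.96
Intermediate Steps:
G(b, E) = 2*E*(1 + E) (G(b, E) = (1 + E)*(2*E) = 2*E*(1 + E))
V(s, f) = -3*f - 6*s*(1 + s) (V(s, f) = -3*(f + 2*s*(1 + s)) = -3*f - 6*s*(1 + s))
√(12970 + V(0*(-18), -1*159)) = √(12970 + (-(-3)*159 - 6*0*(-18)*(1 + 0*(-18)))) = √(12970 + (-3*(-159) - 6*0*(1 + 0))) = √(12970 + (477 - 6*0*1)) = √(12970 + (477 + 0)) = √(12970 + 477) = √13447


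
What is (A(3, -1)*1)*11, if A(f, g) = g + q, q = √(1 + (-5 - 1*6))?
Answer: -11 + 11*I*√10 ≈ -11.0 + 34.785*I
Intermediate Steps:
q = I*√10 (q = √(1 + (-5 - 6)) = √(1 - 11) = √(-10) = I*√10 ≈ 3.1623*I)
A(f, g) = g + I*√10
(A(3, -1)*1)*11 = ((-1 + I*√10)*1)*11 = (-1 + I*√10)*11 = -11 + 11*I*√10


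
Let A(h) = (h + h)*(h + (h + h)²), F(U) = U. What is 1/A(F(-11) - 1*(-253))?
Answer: 1/113497032 ≈ 8.8108e-9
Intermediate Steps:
A(h) = 2*h*(h + 4*h²) (A(h) = (2*h)*(h + (2*h)²) = (2*h)*(h + 4*h²) = 2*h*(h + 4*h²))
1/A(F(-11) - 1*(-253)) = 1/((-11 - 1*(-253))²*(2 + 8*(-11 - 1*(-253)))) = 1/((-11 + 253)²*(2 + 8*(-11 + 253))) = 1/(242²*(2 + 8*242)) = 1/(58564*(2 + 1936)) = 1/(58564*1938) = 1/113497032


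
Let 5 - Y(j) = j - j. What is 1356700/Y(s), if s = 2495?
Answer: 271340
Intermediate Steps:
Y(j) = 5 (Y(j) = 5 - (j - j) = 5 - 1*0 = 5 + 0 = 5)
1356700/Y(s) = 1356700/5 = 1356700*(1/5) = 271340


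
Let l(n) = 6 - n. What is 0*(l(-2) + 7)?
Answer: 0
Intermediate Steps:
0*(l(-2) + 7) = 0*((6 - 1*(-2)) + 7) = 0*((6 + 2) + 7) = 0*(8 + 7) = 0*15 = 0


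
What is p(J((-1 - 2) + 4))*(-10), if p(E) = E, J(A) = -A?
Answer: 10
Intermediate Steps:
p(J((-1 - 2) + 4))*(-10) = -((-1 - 2) + 4)*(-10) = -(-3 + 4)*(-10) = -1*1*(-10) = -1*(-10) = 10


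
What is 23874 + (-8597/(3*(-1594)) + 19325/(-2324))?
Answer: 132624057455/5556684 ≈ 23867.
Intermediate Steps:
23874 + (-8597/(3*(-1594)) + 19325/(-2324)) = 23874 + (-8597/(-4782) + 19325*(-1/2324)) = 23874 + (-8597*(-1/4782) - 19325/2324) = 23874 + (8597/4782 - 19325/2324) = 23874 - 36216361/5556684 = 132624057455/5556684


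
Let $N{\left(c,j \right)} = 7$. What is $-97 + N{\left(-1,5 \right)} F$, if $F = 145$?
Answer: $918$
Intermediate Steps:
$-97 + N{\left(-1,5 \right)} F = -97 + 7 \cdot 145 = -97 + 1015 = 918$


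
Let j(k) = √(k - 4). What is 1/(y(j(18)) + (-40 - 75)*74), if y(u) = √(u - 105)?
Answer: -1/(8510 - I*√(105 - √14)) ≈ -0.00011751 - 1.3895e-7*I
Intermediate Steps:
j(k) = √(-4 + k)
y(u) = √(-105 + u)
1/(y(j(18)) + (-40 - 75)*74) = 1/(√(-105 + √(-4 + 18)) + (-40 - 75)*74) = 1/(√(-105 + √14) - 115*74) = 1/(√(-105 + √14) - 8510) = 1/(-8510 + √(-105 + √14))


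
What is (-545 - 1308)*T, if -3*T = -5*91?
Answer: -843115/3 ≈ -2.8104e+5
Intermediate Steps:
T = 455/3 (T = -(-5)*91/3 = -1/3*(-455) = 455/3 ≈ 151.67)
(-545 - 1308)*T = (-545 - 1308)*(455/3) = -1853*455/3 = -843115/3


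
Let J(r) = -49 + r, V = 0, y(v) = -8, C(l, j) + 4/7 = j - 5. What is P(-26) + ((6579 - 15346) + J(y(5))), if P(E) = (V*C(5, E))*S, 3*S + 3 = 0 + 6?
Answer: -8824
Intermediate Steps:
C(l, j) = -39/7 + j (C(l, j) = -4/7 + (j - 5) = -4/7 + (-5 + j) = -39/7 + j)
S = 1 (S = -1 + (0 + 6)/3 = -1 + (1/3)*6 = -1 + 2 = 1)
P(E) = 0 (P(E) = (0*(-39/7 + E))*1 = 0*1 = 0)
P(-26) + ((6579 - 15346) + J(y(5))) = 0 + ((6579 - 15346) + (-49 - 8)) = 0 + (-8767 - 57) = 0 - 8824 = -8824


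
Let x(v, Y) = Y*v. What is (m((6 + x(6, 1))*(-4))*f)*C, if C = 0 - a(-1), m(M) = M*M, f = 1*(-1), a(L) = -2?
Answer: -4608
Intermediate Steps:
f = -1
m(M) = M²
C = 2 (C = 0 - 1*(-2) = 0 + 2 = 2)
(m((6 + x(6, 1))*(-4))*f)*C = (((6 + 1*6)*(-4))²*(-1))*2 = (((6 + 6)*(-4))²*(-1))*2 = ((12*(-4))²*(-1))*2 = ((-48)²*(-1))*2 = (2304*(-1))*2 = -2304*2 = -4608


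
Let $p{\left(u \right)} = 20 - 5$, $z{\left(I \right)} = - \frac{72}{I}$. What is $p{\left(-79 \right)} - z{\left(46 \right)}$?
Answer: $\frac{381}{23} \approx 16.565$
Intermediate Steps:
$p{\left(u \right)} = 15$ ($p{\left(u \right)} = 20 - 5 = 15$)
$p{\left(-79 \right)} - z{\left(46 \right)} = 15 - - \frac{72}{46} = 15 - \left(-72\right) \frac{1}{46} = 15 - - \frac{36}{23} = 15 + \frac{36}{23} = \frac{381}{23}$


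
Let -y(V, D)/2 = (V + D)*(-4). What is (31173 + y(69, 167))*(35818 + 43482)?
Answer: 2621737300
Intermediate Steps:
y(V, D) = 8*D + 8*V (y(V, D) = -2*(V + D)*(-4) = -2*(D + V)*(-4) = -2*(-4*D - 4*V) = 8*D + 8*V)
(31173 + y(69, 167))*(35818 + 43482) = (31173 + (8*167 + 8*69))*(35818 + 43482) = (31173 + (1336 + 552))*79300 = (31173 + 1888)*79300 = 33061*79300 = 2621737300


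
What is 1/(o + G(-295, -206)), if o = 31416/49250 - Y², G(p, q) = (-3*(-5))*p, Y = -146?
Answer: -24625/633856417 ≈ -3.8849e-5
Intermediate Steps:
G(p, q) = 15*p
o = -524890792/24625 (o = 31416/49250 - 1*(-146)² = 31416*(1/49250) - 1*21316 = 15708/24625 - 21316 = -524890792/24625 ≈ -21315.)
1/(o + G(-295, -206)) = 1/(-524890792/24625 + 15*(-295)) = 1/(-524890792/24625 - 4425) = 1/(-633856417/24625) = -24625/633856417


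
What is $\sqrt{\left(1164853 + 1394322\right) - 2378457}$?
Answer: $\sqrt{180718} \approx 425.11$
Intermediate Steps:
$\sqrt{\left(1164853 + 1394322\right) - 2378457} = \sqrt{2559175 - 2378457} = \sqrt{180718}$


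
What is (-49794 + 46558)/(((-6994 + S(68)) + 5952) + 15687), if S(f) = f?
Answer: -3236/14713 ≈ -0.21994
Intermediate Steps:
(-49794 + 46558)/(((-6994 + S(68)) + 5952) + 15687) = (-49794 + 46558)/(((-6994 + 68) + 5952) + 15687) = -3236/((-6926 + 5952) + 15687) = -3236/(-974 + 15687) = -3236/14713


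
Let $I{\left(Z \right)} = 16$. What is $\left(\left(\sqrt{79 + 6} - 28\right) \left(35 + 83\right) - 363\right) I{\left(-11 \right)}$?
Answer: $-58672 + 1888 \sqrt{85} \approx -41266.0$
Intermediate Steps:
$\left(\left(\sqrt{79 + 6} - 28\right) \left(35 + 83\right) - 363\right) I{\left(-11 \right)} = \left(\left(\sqrt{79 + 6} - 28\right) \left(35 + 83\right) - 363\right) 16 = \left(\left(\sqrt{85} - 28\right) 118 - 363\right) 16 = \left(\left(-28 + \sqrt{85}\right) 118 - 363\right) 16 = \left(\left(-3304 + 118 \sqrt{85}\right) - 363\right) 16 = \left(-3667 + 118 \sqrt{85}\right) 16 = -58672 + 1888 \sqrt{85}$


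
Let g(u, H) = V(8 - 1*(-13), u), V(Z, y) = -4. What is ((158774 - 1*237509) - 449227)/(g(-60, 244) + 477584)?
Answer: -263981/238790 ≈ -1.1055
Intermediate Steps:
g(u, H) = -4
((158774 - 1*237509) - 449227)/(g(-60, 244) + 477584) = ((158774 - 1*237509) - 449227)/(-4 + 477584) = ((158774 - 237509) - 449227)/477580 = (-78735 - 449227)*(1/477580) = -527962*1/477580 = -263981/238790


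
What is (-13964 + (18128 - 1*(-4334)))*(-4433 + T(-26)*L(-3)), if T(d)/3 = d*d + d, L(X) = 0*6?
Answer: -37671634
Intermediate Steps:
L(X) = 0
T(d) = 3*d + 3*d² (T(d) = 3*(d*d + d) = 3*(d² + d) = 3*(d + d²) = 3*d + 3*d²)
(-13964 + (18128 - 1*(-4334)))*(-4433 + T(-26)*L(-3)) = (-13964 + (18128 - 1*(-4334)))*(-4433 + (3*(-26)*(1 - 26))*0) = (-13964 + (18128 + 4334))*(-4433 + (3*(-26)*(-25))*0) = (-13964 + 22462)*(-4433 + 1950*0) = 8498*(-4433 + 0) = 8498*(-4433) = -37671634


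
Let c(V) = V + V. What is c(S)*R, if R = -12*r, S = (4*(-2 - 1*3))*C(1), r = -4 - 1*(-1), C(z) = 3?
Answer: -4320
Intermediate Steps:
r = -3 (r = -4 + 1 = -3)
S = -60 (S = (4*(-2 - 1*3))*3 = (4*(-2 - 3))*3 = (4*(-5))*3 = -20*3 = -60)
c(V) = 2*V
R = 36 (R = -12*(-3) = 36)
c(S)*R = (2*(-60))*36 = -120*36 = -4320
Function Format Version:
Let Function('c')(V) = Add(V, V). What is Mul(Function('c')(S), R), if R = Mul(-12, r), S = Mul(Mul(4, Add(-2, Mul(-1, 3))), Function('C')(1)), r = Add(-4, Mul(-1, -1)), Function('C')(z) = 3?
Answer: -4320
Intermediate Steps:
r = -3 (r = Add(-4, 1) = -3)
S = -60 (S = Mul(Mul(4, Add(-2, Mul(-1, 3))), 3) = Mul(Mul(4, Add(-2, -3)), 3) = Mul(Mul(4, -5), 3) = Mul(-20, 3) = -60)
Function('c')(V) = Mul(2, V)
R = 36 (R = Mul(-12, -3) = 36)
Mul(Function('c')(S), R) = Mul(Mul(2, -60), 36) = Mul(-120, 36) = -4320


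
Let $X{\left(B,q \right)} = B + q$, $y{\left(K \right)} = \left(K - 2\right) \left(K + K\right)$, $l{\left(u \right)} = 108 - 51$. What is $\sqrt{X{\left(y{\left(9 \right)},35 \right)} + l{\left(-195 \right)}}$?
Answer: $\sqrt{218} \approx 14.765$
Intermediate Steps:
$l{\left(u \right)} = 57$ ($l{\left(u \right)} = 108 - 51 = 57$)
$y{\left(K \right)} = 2 K \left(-2 + K\right)$ ($y{\left(K \right)} = \left(-2 + K\right) 2 K = 2 K \left(-2 + K\right)$)
$\sqrt{X{\left(y{\left(9 \right)},35 \right)} + l{\left(-195 \right)}} = \sqrt{\left(2 \cdot 9 \left(-2 + 9\right) + 35\right) + 57} = \sqrt{\left(2 \cdot 9 \cdot 7 + 35\right) + 57} = \sqrt{\left(126 + 35\right) + 57} = \sqrt{161 + 57} = \sqrt{218}$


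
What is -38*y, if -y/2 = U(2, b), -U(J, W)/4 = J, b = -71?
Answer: -608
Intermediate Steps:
U(J, W) = -4*J
y = 16 (y = -(-8)*2 = -2*(-8) = 16)
-38*y = -38*16 = -608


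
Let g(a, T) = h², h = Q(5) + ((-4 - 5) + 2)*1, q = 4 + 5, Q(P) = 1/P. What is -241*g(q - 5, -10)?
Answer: -278596/25 ≈ -11144.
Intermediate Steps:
q = 9
h = -34/5 (h = 1/5 + ((-4 - 5) + 2)*1 = ⅕ + (-9 + 2)*1 = ⅕ - 7*1 = ⅕ - 7 = -34/5 ≈ -6.8000)
g(a, T) = 1156/25 (g(a, T) = (-34/5)² = 1156/25)
-241*g(q - 5, -10) = -241*1156/25 = -278596/25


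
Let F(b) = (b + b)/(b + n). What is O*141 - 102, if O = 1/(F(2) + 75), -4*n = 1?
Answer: -54195/541 ≈ -100.18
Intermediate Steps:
n = -1/4 (n = -1/4*1 = -1/4 ≈ -0.25000)
F(b) = 2*b/(-1/4 + b) (F(b) = (b + b)/(b - 1/4) = (2*b)/(-1/4 + b) = 2*b/(-1/4 + b))
O = 7/541 (O = 1/(8*2/(-1 + 4*2) + 75) = 1/(8*2/(-1 + 8) + 75) = 1/(8*2/7 + 75) = 1/(8*2*(1/7) + 75) = 1/(16/7 + 75) = 1/(541/7) = 7/541 ≈ 0.012939)
O*141 - 102 = (7/541)*141 - 102 = 987/541 - 102 = -54195/541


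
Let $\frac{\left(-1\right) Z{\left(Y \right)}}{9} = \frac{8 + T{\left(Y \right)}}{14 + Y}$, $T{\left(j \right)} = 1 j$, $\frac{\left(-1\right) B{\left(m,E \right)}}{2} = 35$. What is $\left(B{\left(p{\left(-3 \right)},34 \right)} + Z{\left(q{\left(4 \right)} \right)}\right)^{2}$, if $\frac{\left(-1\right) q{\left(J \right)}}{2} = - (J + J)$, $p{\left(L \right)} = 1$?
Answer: $\frac{148996}{25} \approx 5959.8$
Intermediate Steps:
$q{\left(J \right)} = 4 J$ ($q{\left(J \right)} = - 2 \left(- (J + J)\right) = - 2 \left(- 2 J\right) = 4 J$)
$B{\left(m,E \right)} = -70$ ($B{\left(m,E \right)} = \left(-2\right) 35 = -70$)
$T{\left(j \right)} = j$
$Z{\left(Y \right)} = - \frac{9 \left(8 + Y\right)}{14 + Y}$ ($Z{\left(Y \right)} = - 9 \frac{8 + Y}{14 + Y} = - \frac{9 \left(8 + Y\right)}{14 + Y}$)
$\left(B{\left(p{\left(-3 \right)},34 \right)} + Z{\left(q{\left(4 \right)} \right)}\right)^{2} = \left(-70 + \frac{9 \left(-8 - 4 \cdot 4\right)}{14 + 4 \cdot 4}\right)^{2} = \left(-70 + \frac{9 \left(-8 - 16\right)}{14 + 16}\right)^{2} = \left(-70 + \frac{9 \left(-8 - 16\right)}{30}\right)^{2} = \left(-70 + 9 \cdot \frac{1}{30} \left(-24\right)\right)^{2} = \left(-70 - \frac{36}{5}\right)^{2} = \left(- \frac{386}{5}\right)^{2} = \frac{148996}{25}$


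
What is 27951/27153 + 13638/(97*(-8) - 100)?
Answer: -2744663/188778 ≈ -14.539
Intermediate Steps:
27951/27153 + 13638/(97*(-8) - 100) = 27951*(1/27153) + 13638/(-776 - 100) = 1331/1293 + 13638/(-876) = 1331/1293 + 13638*(-1/876) = 1331/1293 - 2273/146 = -2744663/188778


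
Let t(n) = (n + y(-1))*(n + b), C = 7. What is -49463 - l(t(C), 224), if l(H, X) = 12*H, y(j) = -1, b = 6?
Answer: -50399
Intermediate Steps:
t(n) = (-1 + n)*(6 + n) (t(n) = (n - 1)*(n + 6) = (-1 + n)*(6 + n))
-49463 - l(t(C), 224) = -49463 - 12*(-6 + 7² + 5*7) = -49463 - 12*(-6 + 49 + 35) = -49463 - 12*78 = -49463 - 1*936 = -49463 - 936 = -50399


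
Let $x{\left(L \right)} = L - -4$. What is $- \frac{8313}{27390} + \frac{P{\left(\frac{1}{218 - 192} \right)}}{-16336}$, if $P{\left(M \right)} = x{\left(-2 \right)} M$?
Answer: $- \frac{294240429}{969459920} \approx -0.30351$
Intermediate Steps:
$x{\left(L \right)} = 4 + L$ ($x{\left(L \right)} = L + 4 = 4 + L$)
$P{\left(M \right)} = 2 M$ ($P{\left(M \right)} = \left(4 - 2\right) M = 2 M$)
$- \frac{8313}{27390} + \frac{P{\left(\frac{1}{218 - 192} \right)}}{-16336} = - \frac{8313}{27390} + \frac{2 \frac{1}{218 - 192}}{-16336} = \left(-8313\right) \frac{1}{27390} + \frac{2}{26} \left(- \frac{1}{16336}\right) = - \frac{2771}{9130} + 2 \cdot \frac{1}{26} \left(- \frac{1}{16336}\right) = - \frac{2771}{9130} + \frac{1}{13} \left(- \frac{1}{16336}\right) = - \frac{2771}{9130} - \frac{1}{212368} = - \frac{294240429}{969459920}$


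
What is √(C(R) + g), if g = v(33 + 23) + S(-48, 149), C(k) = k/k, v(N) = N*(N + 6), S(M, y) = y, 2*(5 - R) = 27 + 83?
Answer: √3622 ≈ 60.183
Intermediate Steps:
R = -50 (R = 5 - (27 + 83)/2 = 5 - ½*110 = 5 - 55 = -50)
v(N) = N*(6 + N)
C(k) = 1
g = 3621 (g = (33 + 23)*(6 + (33 + 23)) + 149 = 56*(6 + 56) + 149 = 56*62 + 149 = 3472 + 149 = 3621)
√(C(R) + g) = √(1 + 3621) = √3622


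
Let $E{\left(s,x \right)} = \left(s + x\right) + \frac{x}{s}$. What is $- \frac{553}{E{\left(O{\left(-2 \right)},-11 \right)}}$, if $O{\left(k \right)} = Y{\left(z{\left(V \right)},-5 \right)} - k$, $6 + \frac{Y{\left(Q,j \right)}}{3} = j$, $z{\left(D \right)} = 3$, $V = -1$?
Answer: $\frac{17143}{1291} \approx 13.279$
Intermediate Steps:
$Y{\left(Q,j \right)} = -18 + 3 j$
$O{\left(k \right)} = -33 - k$ ($O{\left(k \right)} = \left(-18 + 3 \left(-5\right)\right) - k = \left(-18 - 15\right) - k = -33 - k$)
$E{\left(s,x \right)} = s + x + \frac{x}{s}$
$- \frac{553}{E{\left(O{\left(-2 \right)},-11 \right)}} = - \frac{553}{\left(-33 - -2\right) - 11 - \frac{11}{-33 - -2}} = - \frac{553}{\left(-33 + 2\right) - 11 - \frac{11}{-33 + 2}} = - \frac{553}{-31 - 11 - \frac{11}{-31}} = - \frac{553}{-31 - 11 - - \frac{11}{31}} = - \frac{553}{-31 - 11 + \frac{11}{31}} = - \frac{553}{- \frac{1291}{31}} = \left(-553\right) \left(- \frac{31}{1291}\right) = \frac{17143}{1291}$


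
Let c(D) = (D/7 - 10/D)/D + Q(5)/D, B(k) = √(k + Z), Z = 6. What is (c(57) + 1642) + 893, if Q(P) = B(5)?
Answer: 57656684/22743 + √11/57 ≈ 2535.2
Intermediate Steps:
B(k) = √(6 + k) (B(k) = √(k + 6) = √(6 + k))
Q(P) = √11 (Q(P) = √(6 + 5) = √11)
c(D) = √11/D + (-10/D + D/7)/D (c(D) = (D/7 - 10/D)/D + √11/D = (-10/D + D/7)/D + √11/D = √11/D + (-10/D + D/7)/D)
(c(57) + 1642) + 893 = ((⅐ - 10/57² + √11/57) + 1642) + 893 = ((⅐ - 10*1/3249 + √11*(1/57)) + 1642) + 893 = ((⅐ - 10/3249 + √11/57) + 1642) + 893 = ((3179/22743 + √11/57) + 1642) + 893 = (37347185/22743 + √11/57) + 893 = 57656684/22743 + √11/57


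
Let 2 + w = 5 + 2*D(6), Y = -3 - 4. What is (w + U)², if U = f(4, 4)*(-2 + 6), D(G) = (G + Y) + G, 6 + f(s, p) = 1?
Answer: 49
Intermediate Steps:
f(s, p) = -5 (f(s, p) = -6 + 1 = -5)
Y = -7
D(G) = -7 + 2*G (D(G) = (G - 7) + G = (-7 + G) + G = -7 + 2*G)
U = -20 (U = -5*(-2 + 6) = -5*4 = -20)
w = 13 (w = -2 + (5 + 2*(-7 + 2*6)) = -2 + (5 + 2*(-7 + 12)) = -2 + (5 + 2*5) = -2 + (5 + 10) = -2 + 15 = 13)
(w + U)² = (13 - 20)² = (-7)² = 49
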